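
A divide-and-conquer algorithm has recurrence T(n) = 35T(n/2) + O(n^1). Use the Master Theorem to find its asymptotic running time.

Master Theorem for T(n) = 35T(n/2) + O(n^1):

a = 35, b = 2, c = 1
log_b(a) = log_2(35) = 5.1293

Case 1: c = 1 < log_2(35) = 5.1293
T(n) = O(n^(log_2 35))

For T(n) = 35T(n/2) + O(n^1): log_2(35) = 5.1293. This is Case 1 of the Master Theorem (c < log_b(a), work dominated by leaves), giving O(n^(log_2 35)).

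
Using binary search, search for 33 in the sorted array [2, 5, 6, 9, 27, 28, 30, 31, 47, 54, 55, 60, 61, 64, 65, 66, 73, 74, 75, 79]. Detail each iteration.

Binary search for 33 in [2, 5, 6, 9, 27, 28, 30, 31, 47, 54, 55, 60, 61, 64, 65, 66, 73, 74, 75, 79]:

lo=0, hi=19, mid=9, arr[mid]=54 -> 54 > 33, search left half
lo=0, hi=8, mid=4, arr[mid]=27 -> 27 < 33, search right half
lo=5, hi=8, mid=6, arr[mid]=30 -> 30 < 33, search right half
lo=7, hi=8, mid=7, arr[mid]=31 -> 31 < 33, search right half
lo=8, hi=8, mid=8, arr[mid]=47 -> 47 > 33, search left half
lo=8 > hi=7, target 33 not found

Binary search determines that 33 is not in the array after 5 comparisons. The search space was exhausted without finding the target.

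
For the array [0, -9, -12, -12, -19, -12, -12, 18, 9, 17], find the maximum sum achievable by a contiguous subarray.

Using Kadane's algorithm on [0, -9, -12, -12, -19, -12, -12, 18, 9, 17]:

Scanning through the array:
Position 1 (value -9): max_ending_here = -9, max_so_far = 0
Position 2 (value -12): max_ending_here = -12, max_so_far = 0
Position 3 (value -12): max_ending_here = -12, max_so_far = 0
Position 4 (value -19): max_ending_here = -19, max_so_far = 0
Position 5 (value -12): max_ending_here = -12, max_so_far = 0
Position 6 (value -12): max_ending_here = -12, max_so_far = 0
Position 7 (value 18): max_ending_here = 18, max_so_far = 18
Position 8 (value 9): max_ending_here = 27, max_so_far = 27
Position 9 (value 17): max_ending_here = 44, max_so_far = 44

Maximum subarray: [18, 9, 17]
Maximum sum: 44

The maximum subarray is [18, 9, 17] with sum 44. This subarray runs from index 7 to index 9.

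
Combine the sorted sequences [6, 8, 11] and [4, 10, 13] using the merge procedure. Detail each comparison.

Merging process:

Compare 6 vs 4: take 4 from right. Merged: [4]
Compare 6 vs 10: take 6 from left. Merged: [4, 6]
Compare 8 vs 10: take 8 from left. Merged: [4, 6, 8]
Compare 11 vs 10: take 10 from right. Merged: [4, 6, 8, 10]
Compare 11 vs 13: take 11 from left. Merged: [4, 6, 8, 10, 11]
Append remaining from right: [13]. Merged: [4, 6, 8, 10, 11, 13]

Final merged array: [4, 6, 8, 10, 11, 13]
Total comparisons: 5

The merged array is [4, 6, 8, 10, 11, 13], requiring 5 comparisons. The merge step runs in O(n) time where n is the total number of elements.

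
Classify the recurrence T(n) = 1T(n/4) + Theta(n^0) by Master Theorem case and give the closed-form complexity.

Master Theorem for T(n) = 1T(n/4) + O(n^0):

a = 1, b = 4, c = 0
log_b(a) = log_4(1) = 0.0000

Case 2: c = 0 = log_4(1) = 0.0000
T(n) = O(n^0 log n) = O(log n)

For T(n) = 1T(n/4) + O(n^0): log_4(1) = 0.0000. This is Case 2 of the Master Theorem (c = log_b(a), equal work at all levels), giving O(log n).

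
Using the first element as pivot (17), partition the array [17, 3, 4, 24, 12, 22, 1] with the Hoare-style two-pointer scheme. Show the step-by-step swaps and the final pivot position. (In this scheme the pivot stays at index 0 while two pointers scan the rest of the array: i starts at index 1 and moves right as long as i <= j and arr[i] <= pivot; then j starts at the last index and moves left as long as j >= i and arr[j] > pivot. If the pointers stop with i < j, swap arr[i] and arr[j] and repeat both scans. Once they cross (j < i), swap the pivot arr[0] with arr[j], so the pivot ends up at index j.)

Hoare-style two-pointer partition with pivot = 17:

Initial array: [17, 3, 4, 24, 12, 22, 1]

Pointers start at i = 1, j = 6.
i stops at index 3 (arr[3]=24 > 17), j stops at index 6 (arr[6]=1 <= 17): swap arr[3] and arr[6], array becomes [17, 3, 4, 1, 12, 22, 24]
i ends at 5, j ends at 4: the pointers have crossed (j < i), so scanning stops.

Swap pivot arr[0] with arr[4] to place pivot at position 4: [12, 3, 4, 1, 17, 22, 24]
Pivot position: 4

After partitioning with pivot 17, the array becomes [12, 3, 4, 1, 17, 22, 24]. The pivot is placed at index 4. All elements to the left of the pivot are <= 17, and all elements to the right are > 17.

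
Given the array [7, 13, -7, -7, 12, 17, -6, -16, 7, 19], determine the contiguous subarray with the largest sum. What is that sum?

Using Kadane's algorithm on [7, 13, -7, -7, 12, 17, -6, -16, 7, 19]:

Scanning through the array:
Position 1 (value 13): max_ending_here = 20, max_so_far = 20
Position 2 (value -7): max_ending_here = 13, max_so_far = 20
Position 3 (value -7): max_ending_here = 6, max_so_far = 20
Position 4 (value 12): max_ending_here = 18, max_so_far = 20
Position 5 (value 17): max_ending_here = 35, max_so_far = 35
Position 6 (value -6): max_ending_here = 29, max_so_far = 35
Position 7 (value -16): max_ending_here = 13, max_so_far = 35
Position 8 (value 7): max_ending_here = 20, max_so_far = 35
Position 9 (value 19): max_ending_here = 39, max_so_far = 39

Maximum subarray: [7, 13, -7, -7, 12, 17, -6, -16, 7, 19]
Maximum sum: 39

The maximum subarray is [7, 13, -7, -7, 12, 17, -6, -16, 7, 19] with sum 39. This subarray runs from index 0 to index 9.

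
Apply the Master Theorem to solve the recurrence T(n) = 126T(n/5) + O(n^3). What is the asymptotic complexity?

Master Theorem for T(n) = 126T(n/5) + O(n^3):

a = 126, b = 5, c = 3
log_b(a) = log_5(126) = 3.0050

Case 1: c = 3 < log_5(126) = 3.0050
T(n) = O(n^(log_5 126))

For T(n) = 126T(n/5) + O(n^3): log_5(126) = 3.0050. This is Case 1 of the Master Theorem (c < log_b(a), work dominated by leaves), giving O(n^(log_5 126)).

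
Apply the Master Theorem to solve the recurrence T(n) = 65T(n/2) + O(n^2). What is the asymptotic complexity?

Master Theorem for T(n) = 65T(n/2) + O(n^2):

a = 65, b = 2, c = 2
log_b(a) = log_2(65) = 6.0224

Case 1: c = 2 < log_2(65) = 6.0224
T(n) = O(n^(log_2 65))

For T(n) = 65T(n/2) + O(n^2): log_2(65) = 6.0224. This is Case 1 of the Master Theorem (c < log_b(a), work dominated by leaves), giving O(n^(log_2 65)).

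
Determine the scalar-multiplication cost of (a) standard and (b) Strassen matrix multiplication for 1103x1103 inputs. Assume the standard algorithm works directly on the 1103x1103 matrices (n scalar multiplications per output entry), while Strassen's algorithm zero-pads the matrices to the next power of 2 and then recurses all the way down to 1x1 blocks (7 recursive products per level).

Matrix multiplication for 1103x1103 matrices:

Strassen's algorithm requires power-of-2 dimensions. Pad 1103x1103 to 2048x2048 (next power of 2).

Standard algorithm: 1103^3 = 1341919727 multiplications
Strassen's algorithm: 7^(log2(2048)) = 7^11 = 1977326743 multiplications
Difference: 1341919727 - 1977326743 = -635407016 (Strassen uses MORE here due to padding overhead — for small or just-over-power-of-2 n, padding can outweigh the per-level savings)

Standard: 1341919727 multiplications (1103^3). Strassen: 1977326743 multiplications (7^11, after padding to 2048x2048). Strassen reduces 8 recursive multiplications to 7 at each level.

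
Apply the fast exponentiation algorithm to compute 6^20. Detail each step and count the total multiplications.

Computing 6^20 by squaring (build up from 6^1; each line after the first costs one multiplication):

6^1 = 6
6^2 = (6^1)^2 = 6^2 = 36
6^4 = (6^2)^2 = 36^2 = 1296
6^5 = 6 * 6^4 = 6 * 1296 = 7776
6^10 = (6^5)^2 = 7776^2 = 60466176
6^20 = (6^10)^2 = 60466176^2 = 3656158440062976

Result: 3656158440062976
Multiplications needed: 5 (5 lines after 6^1)

6^20 = 3656158440062976. Using exponentiation by squaring, this requires 5 multiplications. The key idea: if the exponent is even, square the half-power; if odd, multiply by the base once.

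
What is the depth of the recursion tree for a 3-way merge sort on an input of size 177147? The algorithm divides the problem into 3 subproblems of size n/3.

For divide and conquer with division factor 3:

Problem sizes at each level:
Level 0: 177147
Level 1: 59049
Level 2: 19683
Level 3: 6561
Level 4: 2187
Level 5: 729
Level 6: 243
Level 7: 81
Level 8: 27
Level 9: 9
Level 10: 3
Level 11: 1

The root is level 0 and the size-1 base case is level 11 (the tree spans levels 0 through 11, i.e. 12 levels counting the root), so the depth is the number of divisions: log_3(177147) = 11

The recursion tree depth is log_3(177147) = 11. At each level, the problem size is divided by 3, so it takes 11 divisions to reduce to a base case of size 1. The algorithm makes 3 recursive calls at each level.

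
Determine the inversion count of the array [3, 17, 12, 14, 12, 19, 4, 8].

Finding inversions in [3, 17, 12, 14, 12, 19, 4, 8]:

(1, 2): arr[1]=17 > arr[2]=12
(1, 3): arr[1]=17 > arr[3]=14
(1, 4): arr[1]=17 > arr[4]=12
(1, 6): arr[1]=17 > arr[6]=4
(1, 7): arr[1]=17 > arr[7]=8
(2, 6): arr[2]=12 > arr[6]=4
(2, 7): arr[2]=12 > arr[7]=8
(3, 4): arr[3]=14 > arr[4]=12
(3, 6): arr[3]=14 > arr[6]=4
(3, 7): arr[3]=14 > arr[7]=8
(4, 6): arr[4]=12 > arr[6]=4
(4, 7): arr[4]=12 > arr[7]=8
(5, 6): arr[5]=19 > arr[6]=4
(5, 7): arr[5]=19 > arr[7]=8

Total inversions: 14

The array has 14 inversion(s): (1,2), (1,3), (1,4), (1,6), (1,7), (2,6), (2,7), (3,4), (3,6), (3,7), (4,6), (4,7), (5,6), (5,7). Each pair (i,j) satisfies i < j and arr[i] > arr[j].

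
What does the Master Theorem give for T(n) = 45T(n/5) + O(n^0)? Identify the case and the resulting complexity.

Master Theorem for T(n) = 45T(n/5) + O(n^0):

a = 45, b = 5, c = 0
log_b(a) = log_5(45) = 2.3652

Case 1: c = 0 < log_5(45) = 2.3652
T(n) = O(n^(log_5 45))

For T(n) = 45T(n/5) + O(n^0): log_5(45) = 2.3652. This is Case 1 of the Master Theorem (c < log_b(a), work dominated by leaves), giving O(n^(log_5 45)).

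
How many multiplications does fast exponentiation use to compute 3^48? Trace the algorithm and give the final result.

Computing 3^48 by squaring (build up from 3^1; each line after the first costs one multiplication):

3^1 = 3
3^2 = (3^1)^2 = 3^2 = 9
3^3 = 3 * 3^2 = 3 * 9 = 27
3^6 = (3^3)^2 = 27^2 = 729
3^12 = (3^6)^2 = 729^2 = 531441
3^24 = (3^12)^2 = 531441^2 = 282429536481
3^48 = (3^24)^2 = 282429536481^2 = 79766443076872509863361

Result: 79766443076872509863361
Multiplications needed: 6 (6 lines after 3^1)

3^48 = 79766443076872509863361. Using exponentiation by squaring, this requires 6 multiplications. The key idea: if the exponent is even, square the half-power; if odd, multiply by the base once.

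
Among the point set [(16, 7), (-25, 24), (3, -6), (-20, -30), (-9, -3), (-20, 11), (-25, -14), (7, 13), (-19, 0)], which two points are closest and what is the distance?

Computing all pairwise distances among 9 points:

d((16, 7), (-25, 24)) = 44.3847
d((16, 7), (3, -6)) = 18.3848
d((16, 7), (-20, -30)) = 51.6236
d((16, 7), (-9, -3)) = 26.9258
d((16, 7), (-20, 11)) = 36.2215
d((16, 7), (-25, -14)) = 46.0652
d((16, 7), (7, 13)) = 10.8167
d((16, 7), (-19, 0)) = 35.6931
d((-25, 24), (3, -6)) = 41.0366
d((-25, 24), (-20, -30)) = 54.231
d((-25, 24), (-9, -3)) = 31.3847
d((-25, 24), (-20, 11)) = 13.9284
d((-25, 24), (-25, -14)) = 38.0
d((-25, 24), (7, 13)) = 33.8378
d((-25, 24), (-19, 0)) = 24.7386
d((3, -6), (-20, -30)) = 33.2415
d((3, -6), (-9, -3)) = 12.3693
d((3, -6), (-20, 11)) = 28.6007
d((3, -6), (-25, -14)) = 29.1204
d((3, -6), (7, 13)) = 19.4165
d((3, -6), (-19, 0)) = 22.8035
d((-20, -30), (-9, -3)) = 29.1548
d((-20, -30), (-20, 11)) = 41.0
d((-20, -30), (-25, -14)) = 16.7631
d((-20, -30), (7, 13)) = 50.774
d((-20, -30), (-19, 0)) = 30.0167
d((-9, -3), (-20, 11)) = 17.8045
d((-9, -3), (-25, -14)) = 19.4165
d((-9, -3), (7, 13)) = 22.6274
d((-9, -3), (-19, 0)) = 10.4403 <-- minimum
d((-20, 11), (-25, -14)) = 25.4951
d((-20, 11), (7, 13)) = 27.074
d((-20, 11), (-19, 0)) = 11.0454
d((-25, -14), (7, 13)) = 41.8688
d((-25, -14), (-19, 0)) = 15.2315
d((7, 13), (-19, 0)) = 29.0689

Closest pair: (-9, -3) and (-19, 0) with distance 10.4403

The closest pair is (-9, -3) and (-19, 0) with Euclidean distance 10.4403. For 9 points, brute-force pairwise comparison is shown above. For large n, the divide-and-conquer algorithm (sort by x, recurse on halves, check the dividing strip) achieves O(n log n).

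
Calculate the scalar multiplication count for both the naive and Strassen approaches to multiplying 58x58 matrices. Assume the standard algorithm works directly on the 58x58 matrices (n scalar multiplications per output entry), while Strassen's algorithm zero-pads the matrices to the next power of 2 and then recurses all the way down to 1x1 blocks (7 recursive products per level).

Matrix multiplication for 58x58 matrices:

Strassen's algorithm requires power-of-2 dimensions. Pad 58x58 to 64x64 (next power of 2).

Standard algorithm: 58^3 = 195112 multiplications
Strassen's algorithm: 7^(log2(64)) = 7^6 = 117649 multiplications
Savings: 195112 - 117649 = 77463 multiplications

Standard: 195112 multiplications (58^3). Strassen: 117649 multiplications (7^6, after padding to 64x64). Strassen reduces 8 recursive multiplications to 7 at each level.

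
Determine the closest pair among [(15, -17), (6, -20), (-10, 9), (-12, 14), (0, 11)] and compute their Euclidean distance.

Computing all pairwise distances among 5 points:

d((15, -17), (6, -20)) = 9.4868
d((15, -17), (-10, 9)) = 36.0694
d((15, -17), (-12, 14)) = 41.1096
d((15, -17), (0, 11)) = 31.7648
d((6, -20), (-10, 9)) = 33.121
d((6, -20), (-12, 14)) = 38.4708
d((6, -20), (0, 11)) = 31.5753
d((-10, 9), (-12, 14)) = 5.3852 <-- minimum
d((-10, 9), (0, 11)) = 10.198
d((-12, 14), (0, 11)) = 12.3693

Closest pair: (-10, 9) and (-12, 14) with distance 5.3852

The closest pair is (-10, 9) and (-12, 14) with Euclidean distance 5.3852. For 5 points, brute-force pairwise comparison is shown above. For large n, the divide-and-conquer algorithm (sort by x, recurse on halves, check the dividing strip) achieves O(n log n).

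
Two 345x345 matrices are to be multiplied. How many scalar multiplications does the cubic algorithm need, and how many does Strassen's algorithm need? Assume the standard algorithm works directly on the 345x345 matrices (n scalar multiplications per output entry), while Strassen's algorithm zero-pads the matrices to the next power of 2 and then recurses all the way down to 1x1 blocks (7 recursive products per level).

Matrix multiplication for 345x345 matrices:

Strassen's algorithm requires power-of-2 dimensions. Pad 345x345 to 512x512 (next power of 2).

Standard algorithm: 345^3 = 41063625 multiplications
Strassen's algorithm: 7^(log2(512)) = 7^9 = 40353607 multiplications
Savings: 41063625 - 40353607 = 710018 multiplications

Standard: 41063625 multiplications (345^3). Strassen: 40353607 multiplications (7^9, after padding to 512x512). Strassen reduces 8 recursive multiplications to 7 at each level.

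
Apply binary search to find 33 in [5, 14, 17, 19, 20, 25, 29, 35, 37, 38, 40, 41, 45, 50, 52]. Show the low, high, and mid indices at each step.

Binary search for 33 in [5, 14, 17, 19, 20, 25, 29, 35, 37, 38, 40, 41, 45, 50, 52]:

lo=0, hi=14, mid=7, arr[mid]=35 -> 35 > 33, search left half
lo=0, hi=6, mid=3, arr[mid]=19 -> 19 < 33, search right half
lo=4, hi=6, mid=5, arr[mid]=25 -> 25 < 33, search right half
lo=6, hi=6, mid=6, arr[mid]=29 -> 29 < 33, search right half
lo=7 > hi=6, target 33 not found

Binary search determines that 33 is not in the array after 4 comparisons. The search space was exhausted without finding the target.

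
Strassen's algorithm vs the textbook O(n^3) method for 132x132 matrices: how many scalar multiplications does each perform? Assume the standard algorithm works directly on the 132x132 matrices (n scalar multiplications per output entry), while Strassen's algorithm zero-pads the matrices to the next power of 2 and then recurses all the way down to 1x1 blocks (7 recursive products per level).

Matrix multiplication for 132x132 matrices:

Strassen's algorithm requires power-of-2 dimensions. Pad 132x132 to 256x256 (next power of 2).

Standard algorithm: 132^3 = 2299968 multiplications
Strassen's algorithm: 7^(log2(256)) = 7^8 = 5764801 multiplications
Difference: 2299968 - 5764801 = -3464833 (Strassen uses MORE here due to padding overhead — for small or just-over-power-of-2 n, padding can outweigh the per-level savings)

Standard: 2299968 multiplications (132^3). Strassen: 5764801 multiplications (7^8, after padding to 256x256). Strassen reduces 8 recursive multiplications to 7 at each level.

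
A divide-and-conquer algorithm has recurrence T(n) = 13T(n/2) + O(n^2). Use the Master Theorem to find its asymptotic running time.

Master Theorem for T(n) = 13T(n/2) + O(n^2):

a = 13, b = 2, c = 2
log_b(a) = log_2(13) = 3.7004

Case 1: c = 2 < log_2(13) = 3.7004
T(n) = O(n^(log_2 13))

For T(n) = 13T(n/2) + O(n^2): log_2(13) = 3.7004. This is Case 1 of the Master Theorem (c < log_b(a), work dominated by leaves), giving O(n^(log_2 13)).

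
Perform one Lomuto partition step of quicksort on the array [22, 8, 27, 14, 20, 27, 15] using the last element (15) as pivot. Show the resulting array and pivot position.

Lomuto partition with pivot = 15:

Initial array: [22, 8, 27, 14, 20, 27, 15]

arr[0]=22 > 15: no swap
arr[1]=8 <= 15: swap with position 0, array becomes [8, 22, 27, 14, 20, 27, 15]
arr[2]=27 > 15: no swap
arr[3]=14 <= 15: swap with position 1, array becomes [8, 14, 27, 22, 20, 27, 15]
arr[4]=20 > 15: no swap
arr[5]=27 > 15: no swap

Place pivot at position 2: [8, 14, 15, 22, 20, 27, 27]
Pivot position: 2

After partitioning with pivot 15, the array becomes [8, 14, 15, 22, 20, 27, 27]. The pivot is placed at index 2. All elements to the left of the pivot are <= 15, and all elements to the right are > 15.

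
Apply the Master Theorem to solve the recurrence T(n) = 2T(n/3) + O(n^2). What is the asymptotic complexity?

Master Theorem for T(n) = 2T(n/3) + O(n^2):

a = 2, b = 3, c = 2
log_b(a) = log_3(2) = 0.6309

Case 3: c = 2 > log_3(2) = 0.6309
T(n) = O(n^2) = O(n^2)

For T(n) = 2T(n/3) + O(n^2): log_3(2) = 0.6309. This is Case 3 of the Master Theorem (c > log_b(a), work dominated by root), giving O(n^2).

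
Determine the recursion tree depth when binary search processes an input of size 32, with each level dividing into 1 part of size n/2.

For divide and conquer with division factor 2:

Problem sizes at each level:
Level 0: 32
Level 1: 16
Level 2: 8
Level 3: 4
Level 4: 2
Level 5: 1

The root is level 0 and the size-1 base case is level 5 (the tree spans levels 0 through 5, i.e. 6 levels counting the root), so the depth is the number of divisions: log_2(32) = 5

The recursion tree depth is log_2(32) = 5. At each level, the problem size is divided by 2, so it takes 5 divisions to reduce to a base case of size 1. The algorithm makes 1 recursive call at each level.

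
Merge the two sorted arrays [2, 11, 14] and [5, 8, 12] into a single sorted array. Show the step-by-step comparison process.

Merging process:

Compare 2 vs 5: take 2 from left. Merged: [2]
Compare 11 vs 5: take 5 from right. Merged: [2, 5]
Compare 11 vs 8: take 8 from right. Merged: [2, 5, 8]
Compare 11 vs 12: take 11 from left. Merged: [2, 5, 8, 11]
Compare 14 vs 12: take 12 from right. Merged: [2, 5, 8, 11, 12]
Append remaining from left: [14]. Merged: [2, 5, 8, 11, 12, 14]

Final merged array: [2, 5, 8, 11, 12, 14]
Total comparisons: 5

The merged array is [2, 5, 8, 11, 12, 14], requiring 5 comparisons. The merge step runs in O(n) time where n is the total number of elements.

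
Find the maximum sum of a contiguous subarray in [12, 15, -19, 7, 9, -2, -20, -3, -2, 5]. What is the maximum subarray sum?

Using Kadane's algorithm on [12, 15, -19, 7, 9, -2, -20, -3, -2, 5]:

Scanning through the array:
Position 1 (value 15): max_ending_here = 27, max_so_far = 27
Position 2 (value -19): max_ending_here = 8, max_so_far = 27
Position 3 (value 7): max_ending_here = 15, max_so_far = 27
Position 4 (value 9): max_ending_here = 24, max_so_far = 27
Position 5 (value -2): max_ending_here = 22, max_so_far = 27
Position 6 (value -20): max_ending_here = 2, max_so_far = 27
Position 7 (value -3): max_ending_here = -1, max_so_far = 27
Position 8 (value -2): max_ending_here = -2, max_so_far = 27
Position 9 (value 5): max_ending_here = 5, max_so_far = 27

Maximum subarray: [12, 15]
Maximum sum: 27

The maximum subarray is [12, 15] with sum 27. This subarray runs from index 0 to index 1.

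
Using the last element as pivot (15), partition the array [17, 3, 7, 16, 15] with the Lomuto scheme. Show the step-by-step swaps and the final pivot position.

Lomuto partition with pivot = 15:

Initial array: [17, 3, 7, 16, 15]

arr[0]=17 > 15: no swap
arr[1]=3 <= 15: swap with position 0, array becomes [3, 17, 7, 16, 15]
arr[2]=7 <= 15: swap with position 1, array becomes [3, 7, 17, 16, 15]
arr[3]=16 > 15: no swap

Place pivot at position 2: [3, 7, 15, 16, 17]
Pivot position: 2

After partitioning with pivot 15, the array becomes [3, 7, 15, 16, 17]. The pivot is placed at index 2. All elements to the left of the pivot are <= 15, and all elements to the right are > 15.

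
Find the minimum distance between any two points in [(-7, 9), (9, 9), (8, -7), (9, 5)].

Computing all pairwise distances among 4 points:

d((-7, 9), (9, 9)) = 16.0
d((-7, 9), (8, -7)) = 21.9317
d((-7, 9), (9, 5)) = 16.4924
d((9, 9), (8, -7)) = 16.0312
d((9, 9), (9, 5)) = 4.0 <-- minimum
d((8, -7), (9, 5)) = 12.0416

Closest pair: (9, 9) and (9, 5) with distance 4.0

The closest pair is (9, 9) and (9, 5) with Euclidean distance 4.0. For 4 points, brute-force pairwise comparison is shown above. For large n, the divide-and-conquer algorithm (sort by x, recurse on halves, check the dividing strip) achieves O(n log n).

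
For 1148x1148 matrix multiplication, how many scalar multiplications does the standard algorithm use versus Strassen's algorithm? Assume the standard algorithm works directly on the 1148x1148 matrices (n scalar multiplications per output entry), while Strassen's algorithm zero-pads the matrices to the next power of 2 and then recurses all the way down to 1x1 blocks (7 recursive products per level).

Matrix multiplication for 1148x1148 matrices:

Strassen's algorithm requires power-of-2 dimensions. Pad 1148x1148 to 2048x2048 (next power of 2).

Standard algorithm: 1148^3 = 1512953792 multiplications
Strassen's algorithm: 7^(log2(2048)) = 7^11 = 1977326743 multiplications
Difference: 1512953792 - 1977326743 = -464372951 (Strassen uses MORE here due to padding overhead — for small or just-over-power-of-2 n, padding can outweigh the per-level savings)

Standard: 1512953792 multiplications (1148^3). Strassen: 1977326743 multiplications (7^11, after padding to 2048x2048). Strassen reduces 8 recursive multiplications to 7 at each level.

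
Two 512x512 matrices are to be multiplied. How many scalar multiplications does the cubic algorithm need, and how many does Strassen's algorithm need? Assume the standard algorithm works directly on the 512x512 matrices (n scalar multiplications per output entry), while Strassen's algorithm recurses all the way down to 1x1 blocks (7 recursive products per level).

Matrix multiplication for 512x512 matrices:

Standard algorithm: 512^3 = 134217728 multiplications
Strassen's algorithm: 7^(log2(512)) = 7^9 = 40353607 multiplications
Savings: 134217728 - 40353607 = 93864121 multiplications

Standard: 134217728 multiplications (512^3). Strassen: 40353607 multiplications (7^9). Strassen reduces 8 recursive multiplications to 7 at each level.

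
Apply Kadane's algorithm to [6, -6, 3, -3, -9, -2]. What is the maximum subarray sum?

Using Kadane's algorithm on [6, -6, 3, -3, -9, -2]:

Scanning through the array:
Position 1 (value -6): max_ending_here = 0, max_so_far = 6
Position 2 (value 3): max_ending_here = 3, max_so_far = 6
Position 3 (value -3): max_ending_here = 0, max_so_far = 6
Position 4 (value -9): max_ending_here = -9, max_so_far = 6
Position 5 (value -2): max_ending_here = -2, max_so_far = 6

Maximum subarray: [6]
Maximum sum: 6

The maximum subarray is [6] with sum 6. This subarray runs from index 0 to index 0.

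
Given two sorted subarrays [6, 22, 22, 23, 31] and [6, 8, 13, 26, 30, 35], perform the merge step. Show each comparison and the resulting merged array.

Merging process:

Compare 6 vs 6: take 6 from left. Merged: [6]
Compare 22 vs 6: take 6 from right. Merged: [6, 6]
Compare 22 vs 8: take 8 from right. Merged: [6, 6, 8]
Compare 22 vs 13: take 13 from right. Merged: [6, 6, 8, 13]
Compare 22 vs 26: take 22 from left. Merged: [6, 6, 8, 13, 22]
Compare 22 vs 26: take 22 from left. Merged: [6, 6, 8, 13, 22, 22]
Compare 23 vs 26: take 23 from left. Merged: [6, 6, 8, 13, 22, 22, 23]
Compare 31 vs 26: take 26 from right. Merged: [6, 6, 8, 13, 22, 22, 23, 26]
Compare 31 vs 30: take 30 from right. Merged: [6, 6, 8, 13, 22, 22, 23, 26, 30]
Compare 31 vs 35: take 31 from left. Merged: [6, 6, 8, 13, 22, 22, 23, 26, 30, 31]
Append remaining from right: [35]. Merged: [6, 6, 8, 13, 22, 22, 23, 26, 30, 31, 35]

Final merged array: [6, 6, 8, 13, 22, 22, 23, 26, 30, 31, 35]
Total comparisons: 10

The merged array is [6, 6, 8, 13, 22, 22, 23, 26, 30, 31, 35], requiring 10 comparisons. The merge step runs in O(n) time where n is the total number of elements.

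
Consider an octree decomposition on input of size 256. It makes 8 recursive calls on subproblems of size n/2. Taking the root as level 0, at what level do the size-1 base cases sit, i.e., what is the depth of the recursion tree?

For divide and conquer with division factor 2:

Problem sizes at each level:
Level 0: 256
Level 1: 128
Level 2: 64
Level 3: 32
Level 4: 16
Level 5: 8
Level 6: 4
Level 7: 2
Level 8: 1

The root is level 0 and the size-1 base case is level 8 (the tree spans levels 0 through 8, i.e. 9 levels counting the root), so the depth is the number of divisions: log_2(256) = 8

The recursion tree depth is log_2(256) = 8. At each level, the problem size is divided by 2, so it takes 8 divisions to reduce to a base case of size 1. The algorithm makes 8 recursive calls at each level.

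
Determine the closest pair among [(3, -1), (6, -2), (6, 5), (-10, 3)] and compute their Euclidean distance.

Computing all pairwise distances among 4 points:

d((3, -1), (6, -2)) = 3.1623 <-- minimum
d((3, -1), (6, 5)) = 6.7082
d((3, -1), (-10, 3)) = 13.6015
d((6, -2), (6, 5)) = 7.0
d((6, -2), (-10, 3)) = 16.7631
d((6, 5), (-10, 3)) = 16.1245

Closest pair: (3, -1) and (6, -2) with distance 3.1623

The closest pair is (3, -1) and (6, -2) with Euclidean distance 3.1623. For 4 points, brute-force pairwise comparison is shown above. For large n, the divide-and-conquer algorithm (sort by x, recurse on halves, check the dividing strip) achieves O(n log n).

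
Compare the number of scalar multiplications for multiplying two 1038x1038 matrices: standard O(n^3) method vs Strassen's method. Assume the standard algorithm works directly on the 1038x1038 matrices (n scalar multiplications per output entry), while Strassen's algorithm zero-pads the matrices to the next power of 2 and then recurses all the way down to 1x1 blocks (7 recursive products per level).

Matrix multiplication for 1038x1038 matrices:

Strassen's algorithm requires power-of-2 dimensions. Pad 1038x1038 to 2048x2048 (next power of 2).

Standard algorithm: 1038^3 = 1118386872 multiplications
Strassen's algorithm: 7^(log2(2048)) = 7^11 = 1977326743 multiplications
Difference: 1118386872 - 1977326743 = -858939871 (Strassen uses MORE here due to padding overhead — for small or just-over-power-of-2 n, padding can outweigh the per-level savings)

Standard: 1118386872 multiplications (1038^3). Strassen: 1977326743 multiplications (7^11, after padding to 2048x2048). Strassen reduces 8 recursive multiplications to 7 at each level.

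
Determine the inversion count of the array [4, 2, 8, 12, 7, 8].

Finding inversions in [4, 2, 8, 12, 7, 8]:

(0, 1): arr[0]=4 > arr[1]=2
(2, 4): arr[2]=8 > arr[4]=7
(3, 4): arr[3]=12 > arr[4]=7
(3, 5): arr[3]=12 > arr[5]=8

Total inversions: 4

The array has 4 inversion(s): (0,1), (2,4), (3,4), (3,5). Each pair (i,j) satisfies i < j and arr[i] > arr[j].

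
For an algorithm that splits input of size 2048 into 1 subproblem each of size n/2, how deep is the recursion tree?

For divide and conquer with division factor 2:

Problem sizes at each level:
Level 0: 2048
Level 1: 1024
Level 2: 512
Level 3: 256
Level 4: 128
Level 5: 64
Level 6: 32
Level 7: 16
Level 8: 8
Level 9: 4
Level 10: 2
Level 11: 1

The root is level 0 and the size-1 base case is level 11 (the tree spans levels 0 through 11, i.e. 12 levels counting the root), so the depth is the number of divisions: log_2(2048) = 11

The recursion tree depth is log_2(2048) = 11. At each level, the problem size is divided by 2, so it takes 11 divisions to reduce to a base case of size 1. The algorithm makes 1 recursive call at each level.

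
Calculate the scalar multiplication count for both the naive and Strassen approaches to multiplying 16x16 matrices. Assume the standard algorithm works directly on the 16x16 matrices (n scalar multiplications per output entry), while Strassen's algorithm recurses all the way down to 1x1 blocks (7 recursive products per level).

Matrix multiplication for 16x16 matrices:

Standard algorithm: 16^3 = 4096 multiplications
Strassen's algorithm: 7^(log2(16)) = 7^4 = 2401 multiplications
Savings: 4096 - 2401 = 1695 multiplications

Standard: 4096 multiplications (16^3). Strassen: 2401 multiplications (7^4). Strassen reduces 8 recursive multiplications to 7 at each level.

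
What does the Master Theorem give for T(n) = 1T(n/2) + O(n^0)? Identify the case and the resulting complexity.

Master Theorem for T(n) = 1T(n/2) + O(n^0):

a = 1, b = 2, c = 0
log_b(a) = log_2(1) = 0.0000

Case 2: c = 0 = log_2(1) = 0.0000
T(n) = O(n^0 log n) = O(log n)

For T(n) = 1T(n/2) + O(n^0): log_2(1) = 0.0000. This is Case 2 of the Master Theorem (c = log_b(a), equal work at all levels), giving O(log n).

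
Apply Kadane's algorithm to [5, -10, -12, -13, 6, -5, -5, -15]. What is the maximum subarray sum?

Using Kadane's algorithm on [5, -10, -12, -13, 6, -5, -5, -15]:

Scanning through the array:
Position 1 (value -10): max_ending_here = -5, max_so_far = 5
Position 2 (value -12): max_ending_here = -12, max_so_far = 5
Position 3 (value -13): max_ending_here = -13, max_so_far = 5
Position 4 (value 6): max_ending_here = 6, max_so_far = 6
Position 5 (value -5): max_ending_here = 1, max_so_far = 6
Position 6 (value -5): max_ending_here = -4, max_so_far = 6
Position 7 (value -15): max_ending_here = -15, max_so_far = 6

Maximum subarray: [6]
Maximum sum: 6

The maximum subarray is [6] with sum 6. This subarray runs from index 4 to index 4.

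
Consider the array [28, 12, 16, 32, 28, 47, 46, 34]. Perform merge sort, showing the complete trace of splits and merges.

Merge sort trace:

Split: [28, 12, 16, 32, 28, 47, 46, 34] -> [28, 12, 16, 32] and [28, 47, 46, 34]
  Split: [28, 12, 16, 32] -> [28, 12] and [16, 32]
    Split: [28, 12] -> [28] and [12]
    Merge: [28] + [12] -> [12, 28]
    Split: [16, 32] -> [16] and [32]
    Merge: [16] + [32] -> [16, 32]
  Merge: [12, 28] + [16, 32] -> [12, 16, 28, 32]
  Split: [28, 47, 46, 34] -> [28, 47] and [46, 34]
    Split: [28, 47] -> [28] and [47]
    Merge: [28] + [47] -> [28, 47]
    Split: [46, 34] -> [46] and [34]
    Merge: [46] + [34] -> [34, 46]
  Merge: [28, 47] + [34, 46] -> [28, 34, 46, 47]
Merge: [12, 16, 28, 32] + [28, 34, 46, 47] -> [12, 16, 28, 28, 32, 34, 46, 47]

Final sorted array: [12, 16, 28, 28, 32, 34, 46, 47]

The merge sort proceeds by recursively splitting the array and merging sorted halves.
After all merges, the sorted array is [12, 16, 28, 28, 32, 34, 46, 47].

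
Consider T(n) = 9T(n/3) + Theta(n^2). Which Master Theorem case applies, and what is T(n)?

Master Theorem for T(n) = 9T(n/3) + O(n^2):

a = 9, b = 3, c = 2
log_b(a) = log_3(9) = 2.0000

Case 2: c = 2 = log_3(9) = 2.0000
T(n) = O(n^2 log n) = O(n^2 log n)

For T(n) = 9T(n/3) + O(n^2): log_3(9) = 2.0000. This is Case 2 of the Master Theorem (c = log_b(a), equal work at all levels), giving O(n^2 log n).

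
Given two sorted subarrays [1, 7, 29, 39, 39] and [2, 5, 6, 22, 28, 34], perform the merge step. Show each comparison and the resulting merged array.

Merging process:

Compare 1 vs 2: take 1 from left. Merged: [1]
Compare 7 vs 2: take 2 from right. Merged: [1, 2]
Compare 7 vs 5: take 5 from right. Merged: [1, 2, 5]
Compare 7 vs 6: take 6 from right. Merged: [1, 2, 5, 6]
Compare 7 vs 22: take 7 from left. Merged: [1, 2, 5, 6, 7]
Compare 29 vs 22: take 22 from right. Merged: [1, 2, 5, 6, 7, 22]
Compare 29 vs 28: take 28 from right. Merged: [1, 2, 5, 6, 7, 22, 28]
Compare 29 vs 34: take 29 from left. Merged: [1, 2, 5, 6, 7, 22, 28, 29]
Compare 39 vs 34: take 34 from right. Merged: [1, 2, 5, 6, 7, 22, 28, 29, 34]
Append remaining from left: [39, 39]. Merged: [1, 2, 5, 6, 7, 22, 28, 29, 34, 39, 39]

Final merged array: [1, 2, 5, 6, 7, 22, 28, 29, 34, 39, 39]
Total comparisons: 9

The merged array is [1, 2, 5, 6, 7, 22, 28, 29, 34, 39, 39], requiring 9 comparisons. The merge step runs in O(n) time where n is the total number of elements.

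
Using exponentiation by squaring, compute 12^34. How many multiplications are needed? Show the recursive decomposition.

Computing 12^34 by squaring (build up from 12^1; each line after the first costs one multiplication):

12^1 = 12
12^2 = (12^1)^2 = 12^2 = 144
12^4 = (12^2)^2 = 144^2 = 20736
12^8 = (12^4)^2 = 20736^2 = 429981696
12^16 = (12^8)^2 = 429981696^2 = 184884258895036416
12^17 = 12 * 12^16 = 12 * 184884258895036416 = 2218611106740436992
12^34 = (12^17)^2 = 2218611106740436992^2 = 4922235242952026704037113243122008064

Result: 4922235242952026704037113243122008064
Multiplications needed: 6 (6 lines after 12^1)

12^34 = 4922235242952026704037113243122008064. Using exponentiation by squaring, this requires 6 multiplications. The key idea: if the exponent is even, square the half-power; if odd, multiply by the base once.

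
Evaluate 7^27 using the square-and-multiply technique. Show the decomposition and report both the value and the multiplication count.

Computing 7^27 by squaring (build up from 7^1; each line after the first costs one multiplication):

7^1 = 7
7^2 = (7^1)^2 = 7^2 = 49
7^3 = 7 * 7^2 = 7 * 49 = 343
7^6 = (7^3)^2 = 343^2 = 117649
7^12 = (7^6)^2 = 117649^2 = 13841287201
7^13 = 7 * 7^12 = 7 * 13841287201 = 96889010407
7^26 = (7^13)^2 = 96889010407^2 = 9387480337647754305649
7^27 = 7 * 7^26 = 7 * 9387480337647754305649 = 65712362363534280139543

Result: 65712362363534280139543
Multiplications needed: 7 (7 lines after 7^1)

7^27 = 65712362363534280139543. Using exponentiation by squaring, this requires 7 multiplications. The key idea: if the exponent is even, square the half-power; if odd, multiply by the base once.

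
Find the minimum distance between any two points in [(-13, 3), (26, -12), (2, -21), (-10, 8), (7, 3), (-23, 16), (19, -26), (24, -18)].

Computing all pairwise distances among 8 points:

d((-13, 3), (26, -12)) = 41.7852
d((-13, 3), (2, -21)) = 28.3019
d((-13, 3), (-10, 8)) = 5.831 <-- minimum
d((-13, 3), (7, 3)) = 20.0
d((-13, 3), (-23, 16)) = 16.4012
d((-13, 3), (19, -26)) = 43.1856
d((-13, 3), (24, -18)) = 42.5441
d((26, -12), (2, -21)) = 25.632
d((26, -12), (-10, 8)) = 41.1825
d((26, -12), (7, 3)) = 24.2074
d((26, -12), (-23, 16)) = 56.4358
d((26, -12), (19, -26)) = 15.6525
d((26, -12), (24, -18)) = 6.3246
d((2, -21), (-10, 8)) = 31.3847
d((2, -21), (7, 3)) = 24.5153
d((2, -21), (-23, 16)) = 44.6542
d((2, -21), (19, -26)) = 17.72
d((2, -21), (24, -18)) = 22.2036
d((-10, 8), (7, 3)) = 17.72
d((-10, 8), (-23, 16)) = 15.2643
d((-10, 8), (19, -26)) = 44.6878
d((-10, 8), (24, -18)) = 42.8019
d((7, 3), (-23, 16)) = 32.6956
d((7, 3), (19, -26)) = 31.3847
d((7, 3), (24, -18)) = 27.0185
d((-23, 16), (19, -26)) = 59.397
d((-23, 16), (24, -18)) = 58.0086
d((19, -26), (24, -18)) = 9.434

Closest pair: (-13, 3) and (-10, 8) with distance 5.831

The closest pair is (-13, 3) and (-10, 8) with Euclidean distance 5.831. For 8 points, brute-force pairwise comparison is shown above. For large n, the divide-and-conquer algorithm (sort by x, recurse on halves, check the dividing strip) achieves O(n log n).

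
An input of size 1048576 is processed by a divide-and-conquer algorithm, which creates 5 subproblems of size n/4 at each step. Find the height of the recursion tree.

For divide and conquer with division factor 4:

Problem sizes at each level:
Level 0: 1048576
Level 1: 262144
Level 2: 65536
Level 3: 16384
Level 4: 4096
Level 5: 1024
Level 6: 256
Level 7: 64
Level 8: 16
Level 9: 4
Level 10: 1

The root is level 0 and the size-1 base case is level 10 (the tree spans levels 0 through 10, i.e. 11 levels counting the root), so the depth is the number of divisions: log_4(1048576) = 10

The recursion tree depth is log_4(1048576) = 10. At each level, the problem size is divided by 4, so it takes 10 divisions to reduce to a base case of size 1. The algorithm makes 5 recursive calls at each level.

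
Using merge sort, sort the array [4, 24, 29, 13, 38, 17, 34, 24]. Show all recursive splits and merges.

Merge sort trace:

Split: [4, 24, 29, 13, 38, 17, 34, 24] -> [4, 24, 29, 13] and [38, 17, 34, 24]
  Split: [4, 24, 29, 13] -> [4, 24] and [29, 13]
    Split: [4, 24] -> [4] and [24]
    Merge: [4] + [24] -> [4, 24]
    Split: [29, 13] -> [29] and [13]
    Merge: [29] + [13] -> [13, 29]
  Merge: [4, 24] + [13, 29] -> [4, 13, 24, 29]
  Split: [38, 17, 34, 24] -> [38, 17] and [34, 24]
    Split: [38, 17] -> [38] and [17]
    Merge: [38] + [17] -> [17, 38]
    Split: [34, 24] -> [34] and [24]
    Merge: [34] + [24] -> [24, 34]
  Merge: [17, 38] + [24, 34] -> [17, 24, 34, 38]
Merge: [4, 13, 24, 29] + [17, 24, 34, 38] -> [4, 13, 17, 24, 24, 29, 34, 38]

Final sorted array: [4, 13, 17, 24, 24, 29, 34, 38]

The merge sort proceeds by recursively splitting the array and merging sorted halves.
After all merges, the sorted array is [4, 13, 17, 24, 24, 29, 34, 38].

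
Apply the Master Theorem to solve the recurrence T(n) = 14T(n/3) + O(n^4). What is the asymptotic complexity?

Master Theorem for T(n) = 14T(n/3) + O(n^4):

a = 14, b = 3, c = 4
log_b(a) = log_3(14) = 2.4022

Case 3: c = 4 > log_3(14) = 2.4022
T(n) = O(n^4) = O(n^4)

For T(n) = 14T(n/3) + O(n^4): log_3(14) = 2.4022. This is Case 3 of the Master Theorem (c > log_b(a), work dominated by root), giving O(n^4).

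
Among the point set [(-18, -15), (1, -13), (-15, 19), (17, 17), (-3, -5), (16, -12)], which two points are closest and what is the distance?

Computing all pairwise distances among 6 points:

d((-18, -15), (1, -13)) = 19.105
d((-18, -15), (-15, 19)) = 34.1321
d((-18, -15), (17, 17)) = 47.4236
d((-18, -15), (-3, -5)) = 18.0278
d((-18, -15), (16, -12)) = 34.1321
d((1, -13), (-15, 19)) = 35.7771
d((1, -13), (17, 17)) = 34.0
d((1, -13), (-3, -5)) = 8.9443 <-- minimum
d((1, -13), (16, -12)) = 15.0333
d((-15, 19), (17, 17)) = 32.0624
d((-15, 19), (-3, -5)) = 26.8328
d((-15, 19), (16, -12)) = 43.8406
d((17, 17), (-3, -5)) = 29.7321
d((17, 17), (16, -12)) = 29.0172
d((-3, -5), (16, -12)) = 20.2485

Closest pair: (1, -13) and (-3, -5) with distance 8.9443

The closest pair is (1, -13) and (-3, -5) with Euclidean distance 8.9443. For 6 points, brute-force pairwise comparison is shown above. For large n, the divide-and-conquer algorithm (sort by x, recurse on halves, check the dividing strip) achieves O(n log n).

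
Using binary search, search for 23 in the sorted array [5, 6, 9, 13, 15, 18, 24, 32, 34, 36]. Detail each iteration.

Binary search for 23 in [5, 6, 9, 13, 15, 18, 24, 32, 34, 36]:

lo=0, hi=9, mid=4, arr[mid]=15 -> 15 < 23, search right half
lo=5, hi=9, mid=7, arr[mid]=32 -> 32 > 23, search left half
lo=5, hi=6, mid=5, arr[mid]=18 -> 18 < 23, search right half
lo=6, hi=6, mid=6, arr[mid]=24 -> 24 > 23, search left half
lo=6 > hi=5, target 23 not found

Binary search determines that 23 is not in the array after 4 comparisons. The search space was exhausted without finding the target.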